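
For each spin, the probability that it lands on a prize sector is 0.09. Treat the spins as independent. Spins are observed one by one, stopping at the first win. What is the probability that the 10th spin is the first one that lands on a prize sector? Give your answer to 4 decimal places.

Geometric (trials to first success), p = 0.09.
P(Y = 10) = (1−p)^9 · p = 0.42793 · 0.09 = 0.038514

0.0385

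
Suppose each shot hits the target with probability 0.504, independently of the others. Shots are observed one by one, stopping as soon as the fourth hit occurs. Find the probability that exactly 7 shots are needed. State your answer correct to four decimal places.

0.1575

Y = trial on which the fourth success occurs; negative binomial, r=4, p=0.504.
P(Y=7) = C(6,3) · p^4 · (1−p)^3
= 20 · 0.064524 · 0.12202 = 0.157470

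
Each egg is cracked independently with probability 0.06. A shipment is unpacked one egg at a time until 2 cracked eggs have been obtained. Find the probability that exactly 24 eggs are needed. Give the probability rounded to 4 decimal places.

0.0212

Y = trial on which the second success occurs; negative binomial, r=2, p=0.06.
P(Y=24) = C(23,1) · p^2 · (1−p)^22
= 23 · 0.0036 · 0.25634 = 0.021225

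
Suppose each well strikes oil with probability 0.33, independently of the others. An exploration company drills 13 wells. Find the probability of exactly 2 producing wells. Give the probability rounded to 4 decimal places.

X ~ Binomial(n=13, p=0.33).
P(X=2) = C(13,2) · p^2 · (1−p)^11
= 78 · 0.1089 · 0.012213 = 0.103740

0.1037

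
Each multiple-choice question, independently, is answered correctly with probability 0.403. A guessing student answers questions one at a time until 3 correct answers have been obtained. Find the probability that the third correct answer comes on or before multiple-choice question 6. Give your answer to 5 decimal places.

Finishing within 6 multiple-choice questions ⇔ at least 3 successes in the first 6. With X ~ Binomial(6, 0.403), P(Y ≤ 6) = 1 − P(X ≤ 2).
  k=0: C(6,0)·0.403^0·0.597^6 = 0.0452737
  k=1: C(6,1)·0.403^1·0.597^5 = 0.1833699
  k=2: C(6,2)·0.403^2·0.597^4 = 0.3094558
1 − 0.5380994 = 0.4619006

0.46190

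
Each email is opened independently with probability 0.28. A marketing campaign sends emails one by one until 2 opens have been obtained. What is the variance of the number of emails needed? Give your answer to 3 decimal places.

18.367

Y = total emails until the second success; negative binomial with r=2, p=0.28.
Var(Y) = r(1−p)/p² = 2·0.72 / 0.28² = 18.36735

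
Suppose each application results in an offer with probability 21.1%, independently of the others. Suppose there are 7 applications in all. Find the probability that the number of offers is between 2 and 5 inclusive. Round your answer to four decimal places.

0.4528

X ~ Binomial(7, 0.211); P(2 ≤ X ≤ 5) = Σ C(7,k) p^k (1−p)^(7−k) over k:
  k=2: C(7,2)·0.211^2·0.789^5 = 0.285870
  k=3: C(7,3)·0.211^3·0.789^4 = 0.127416
  k=4: C(7,4)·0.211^4·0.789^3 = 0.034074
  k=5: C(7,5)·0.211^5·0.789^2 = 0.005467
Total = 0.452828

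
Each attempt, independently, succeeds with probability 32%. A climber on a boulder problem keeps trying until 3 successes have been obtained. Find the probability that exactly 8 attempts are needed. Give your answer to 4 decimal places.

Y = trial on which the third success occurs; negative binomial, r=3, p=0.32.
P(Y=8) = C(7,2) · p^3 · (1−p)^5
= 21 · 0.032768 · 0.14539 = 0.100049

0.1000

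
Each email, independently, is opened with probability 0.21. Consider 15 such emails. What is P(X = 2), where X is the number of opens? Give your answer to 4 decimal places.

X ~ Binomial(n=15, p=0.21).
P(X=2) = C(15,2) · p^2 · (1−p)^13
= 105 · 0.0441 · 0.046682 = 0.216162

0.2162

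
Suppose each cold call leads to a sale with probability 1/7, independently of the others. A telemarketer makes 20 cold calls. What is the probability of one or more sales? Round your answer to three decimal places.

P(at least one) = 1 − P(none) = 1 − (1 − 0.142857)^20
= 1 − 0.04582 = 0.95418

0.954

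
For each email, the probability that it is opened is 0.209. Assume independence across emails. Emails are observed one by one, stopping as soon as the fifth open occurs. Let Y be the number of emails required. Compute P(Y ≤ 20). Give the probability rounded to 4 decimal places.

Finishing within 20 emails ⇔ at least 5 successes in the first 20. With X ~ Binomial(20, 0.209), P(Y ≤ 20) = 1 − P(X ≤ 4).
  k=0: C(20,0)·0.209^0·0.791^20 = 0.009195
  k=1: C(20,1)·0.209^1·0.791^19 = 0.048588
  k=2: C(20,2)·0.209^2·0.791^18 = 0.121962
  k=3: C(20,3)·0.209^3·0.791^17 = 0.193350
  k=4: C(20,4)·0.209^4·0.791^16 = 0.217121
1 − 0.590215 = 0.409785

0.4098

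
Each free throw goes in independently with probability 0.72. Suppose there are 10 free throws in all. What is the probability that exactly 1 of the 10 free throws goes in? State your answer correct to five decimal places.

X ~ Binomial(n=10, p=0.72).
P(X=1) = C(10,1) · p^1 · (1−p)^9
= 10 · 0.72 · 1.0578e-05 = 0.0000762

0.00008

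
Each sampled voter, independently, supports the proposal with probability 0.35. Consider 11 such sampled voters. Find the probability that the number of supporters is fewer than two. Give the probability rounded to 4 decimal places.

X ~ Binomial(11, 0.35); P(X ≤ 1) = Σ C(11,k) p^k (1−p)^(11−k) over k:
  k=0: C(11,0)·0.35^0·0.65^11 = 0.008751
  k=1: C(11,1)·0.35^1·0.65^10 = 0.051832
Total = 0.060582

0.0606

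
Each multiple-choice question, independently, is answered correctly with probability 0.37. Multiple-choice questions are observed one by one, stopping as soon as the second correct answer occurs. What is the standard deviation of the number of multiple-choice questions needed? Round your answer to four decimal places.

Y = total multiple-choice questions until the second success; negative binomial with r=2, p=0.37.
SD(Y) = √[r(1−p)/p²] = √(9.203798) = 3.033776

3.0338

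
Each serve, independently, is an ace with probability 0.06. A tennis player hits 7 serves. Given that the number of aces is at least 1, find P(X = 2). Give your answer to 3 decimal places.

X ~ Binomial(7, 0.06). Want P(X=2 | X≥1) = P(X=2) / P(X≥1).
P(X=2) = C(7,2)·0.06^2·0.94^5 = 0.05548
P(X≥1) = 1 − 0.64848 = 0.35152
Ratio = 0.05548 / 0.35152 = 0.15784

0.158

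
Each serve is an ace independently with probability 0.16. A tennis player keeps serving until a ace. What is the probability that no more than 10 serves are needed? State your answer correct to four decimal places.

Y = number of serves to the first success; geometric, p = 0.16.
P(Y ≤ 10) = 1 − (1−p)^10 = 1 − 0.174901 = 0.825099

0.8251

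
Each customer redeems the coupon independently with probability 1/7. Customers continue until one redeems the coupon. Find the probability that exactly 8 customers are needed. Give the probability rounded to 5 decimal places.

0.04856

Geometric (trials to first success), p = 0.142857.
P(Y = 8) = (1−p)^7 · p = 0.33992 · 0.142857 = 0.0485595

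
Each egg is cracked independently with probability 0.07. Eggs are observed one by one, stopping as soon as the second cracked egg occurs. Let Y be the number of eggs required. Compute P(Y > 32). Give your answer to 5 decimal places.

Needing more than 32 eggs ⇔ fewer than 2 successes in the first 32. With X ~ Binomial(32, 0.07), P(Y > 32) = P(X ≤ 1).
  k=0: C(32,0)·0.07^0·0.93^32 = 0.0980515
  k=1: C(32,1)·0.07^1·0.93^31 = 0.2361671
P(X ≤ 1) = 0.3342186

0.33422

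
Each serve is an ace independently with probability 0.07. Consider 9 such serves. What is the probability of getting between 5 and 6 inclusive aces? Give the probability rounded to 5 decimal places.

0.00017

X ~ Binomial(9, 0.07); P(5 ≤ X ≤ 6) = Σ C(9,k) p^k (1−p)^(9−k) over k:
  k=5: C(9,5)·0.07^5·0.93^4 = 0.0001584
  k=6: C(9,6)·0.07^6·0.93^3 = 0.0000079
Total = 0.0001664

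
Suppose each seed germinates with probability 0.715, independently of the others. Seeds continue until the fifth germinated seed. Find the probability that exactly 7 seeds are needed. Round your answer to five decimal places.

Y = trial on which the fifth success occurs; negative binomial, r=5, p=0.715.
P(Y=7) = C(6,4) · p^5 · (1−p)^2
= 15 · 0.18687 · 0.081225 = 0.2276728

0.22767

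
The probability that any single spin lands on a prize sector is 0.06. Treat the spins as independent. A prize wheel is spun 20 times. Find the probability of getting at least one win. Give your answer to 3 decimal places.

0.710

P(at least one) = 1 − P(none) = 1 − (1 − 0.06)^20
= 1 − 0.29011 = 0.70989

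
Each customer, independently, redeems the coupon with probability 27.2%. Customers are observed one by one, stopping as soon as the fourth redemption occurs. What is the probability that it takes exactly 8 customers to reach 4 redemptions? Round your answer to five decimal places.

Y = trial on which the fourth success occurs; negative binomial, r=4, p=0.272.
P(Y=8) = C(7,3) · p^4 · (1−p)^4
= 35 · 0.0054736 · 0.28088 = 0.0538108

0.05381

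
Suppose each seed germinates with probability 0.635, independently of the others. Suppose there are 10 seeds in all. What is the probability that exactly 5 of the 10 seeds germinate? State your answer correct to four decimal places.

0.1686

X ~ Binomial(n=10, p=0.635).
P(X=5) = C(10,5) · p^5 · (1−p)^5
= 252 · 0.10324 · 0.0064783 = 0.168552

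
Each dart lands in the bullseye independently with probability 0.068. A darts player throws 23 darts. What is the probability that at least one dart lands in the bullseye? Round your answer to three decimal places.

0.802

P(at least one) = 1 − P(none) = 1 − (1 − 0.068)^23
= 1 − 0.19795 = 0.80205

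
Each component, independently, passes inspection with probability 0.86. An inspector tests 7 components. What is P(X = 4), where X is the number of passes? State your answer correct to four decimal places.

0.0525

X ~ Binomial(n=7, p=0.86).
P(X=4) = C(7,4) · p^4 · (1−p)^3
= 35 · 0.54701 · 0.002744 = 0.052535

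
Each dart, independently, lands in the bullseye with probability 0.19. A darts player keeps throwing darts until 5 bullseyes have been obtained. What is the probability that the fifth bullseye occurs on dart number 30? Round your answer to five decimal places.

0.03031

Y = trial on which the fifth success occurs; negative binomial, r=5, p=0.19.
P(Y=30) = C(29,4) · p^5 · (1−p)^25
= 23751 · 0.00024761 · 0.0051538 = 0.0303093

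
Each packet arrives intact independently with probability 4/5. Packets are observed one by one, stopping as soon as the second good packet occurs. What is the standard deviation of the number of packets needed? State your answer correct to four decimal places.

Y = total packets until the second success; negative binomial with r=2, p=0.80.
SD(Y) = √[r(1−p)/p²] = √(0.625000) = 0.790569

0.7906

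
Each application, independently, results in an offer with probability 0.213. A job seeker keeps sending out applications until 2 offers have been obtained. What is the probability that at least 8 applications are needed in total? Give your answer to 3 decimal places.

Needing more than 7 applications ⇔ fewer than 2 successes in the first 7. With X ~ Binomial(7, 0.213), P(Y > 7) = P(X ≤ 1).
  k=0: C(7,0)·0.213^0·0.787^7 = 0.18699
  k=1: C(7,1)·0.213^1·0.787^6 = 0.35426
P(X ≤ 1) = 0.54126

0.541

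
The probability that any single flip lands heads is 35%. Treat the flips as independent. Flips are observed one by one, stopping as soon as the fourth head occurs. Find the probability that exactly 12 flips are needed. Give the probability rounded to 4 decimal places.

0.0789

Y = trial on which the fourth success occurs; negative binomial, r=4, p=0.35.
P(Y=12) = C(11,3) · p^4 · (1−p)^8
= 165 · 0.015006 · 0.031864 = 0.078897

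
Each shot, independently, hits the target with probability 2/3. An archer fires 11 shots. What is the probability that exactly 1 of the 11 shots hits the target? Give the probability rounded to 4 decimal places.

0.0001

X ~ Binomial(n=11, p=0.666667).
P(X=1) = C(11,1) · p^1 · (1−p)^10
= 11 · 0.66667 · 1.6935e-05 = 0.000124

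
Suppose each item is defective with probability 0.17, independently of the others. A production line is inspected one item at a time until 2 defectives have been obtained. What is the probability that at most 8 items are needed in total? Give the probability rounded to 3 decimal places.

0.406

Finishing within 8 items ⇔ at least 2 successes in the first 8. With X ~ Binomial(8, 0.17), P(Y ≤ 8) = 1 − P(X ≤ 1).
  k=0: C(8,0)·0.17^0·0.83^8 = 0.22523
  k=1: C(8,1)·0.17^1·0.83^7 = 0.36905
1 − 0.59428 = 0.40572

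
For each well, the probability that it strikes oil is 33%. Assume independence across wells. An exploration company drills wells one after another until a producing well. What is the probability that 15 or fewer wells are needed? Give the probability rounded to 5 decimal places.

0.99754

Y = number of wells to the first success; geometric, p = 0.33.
P(Y ≤ 15) = 1 − (1−p)^15 = 1 − 0.0024611 = 0.9975389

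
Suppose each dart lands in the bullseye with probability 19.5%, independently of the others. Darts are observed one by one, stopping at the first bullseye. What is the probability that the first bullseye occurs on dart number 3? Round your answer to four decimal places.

Geometric (trials to first success), p = 0.195.
P(Y = 3) = (1−p)^2 · p = 0.64802 · 0.195 = 0.126365

0.1264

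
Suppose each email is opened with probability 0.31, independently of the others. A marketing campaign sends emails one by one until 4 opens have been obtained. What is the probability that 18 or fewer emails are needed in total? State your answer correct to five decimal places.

0.85676

Finishing within 18 emails ⇔ at least 4 successes in the first 18. With X ~ Binomial(18, 0.31), P(Y ≤ 18) = 1 − P(X ≤ 3).
  k=0: C(18,0)·0.31^0·0.69^18 = 0.0012569
  k=1: C(18,1)·0.31^1·0.69^17 = 0.0101641
  k=2: C(18,2)·0.31^2·0.69^16 = 0.0388151
  k=3: C(18,3)·0.31^3·0.69^15 = 0.0930061
1 − 0.1432421 = 0.8567579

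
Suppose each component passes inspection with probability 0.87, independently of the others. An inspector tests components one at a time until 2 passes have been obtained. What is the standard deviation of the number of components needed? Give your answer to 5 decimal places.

0.58609

Y = total components until the second success; negative binomial with r=2, p=0.87.
SD(Y) = √[r(1−p)/p²] = √(0.3435064) = 0.5860942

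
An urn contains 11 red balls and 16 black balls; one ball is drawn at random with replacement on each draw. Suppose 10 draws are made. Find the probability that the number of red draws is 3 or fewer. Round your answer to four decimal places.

0.3639

X ~ Binomial(10, 0.407407); P(X ≤ 3) = Σ C(10,k) p^k (1−p)^(10−k) over k:
  k=0: C(10,0)·0.407407^0·0.592593^10 = 0.005340
  k=1: C(10,1)·0.407407^1·0.592593^9 = 0.036714
  k=2: C(10,2)·0.407407^2·0.592593^8 = 0.113585
  k=3: C(10,3)·0.407407^3·0.592593^7 = 0.208239
Total = 0.363878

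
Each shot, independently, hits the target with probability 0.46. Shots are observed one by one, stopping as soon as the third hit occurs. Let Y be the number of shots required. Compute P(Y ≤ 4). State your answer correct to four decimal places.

0.2550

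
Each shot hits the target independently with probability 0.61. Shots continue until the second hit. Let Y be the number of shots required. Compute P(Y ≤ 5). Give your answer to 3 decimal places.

0.920

Finishing within 5 shots ⇔ at least 2 successes in the first 5. With X ~ Binomial(5, 0.61), P(Y ≤ 5) = 1 − P(X ≤ 1).
  k=0: C(5,0)·0.61^0·0.39^5 = 0.00902
  k=1: C(5,1)·0.61^1·0.39^4 = 0.07056
1 − 0.07958 = 0.92042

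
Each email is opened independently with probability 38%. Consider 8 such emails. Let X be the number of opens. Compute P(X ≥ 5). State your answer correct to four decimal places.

0.1443

X ~ Binomial(8, 0.38); P(X ≥ 5) = Σ C(8,k) p^k (1−p)^(8−k) over k:
  k=5: C(8,5)·0.38^5·0.62^3 = 0.105750
  k=6: C(8,6)·0.38^6·0.62^2 = 0.032407
  k=7: C(8,7)·0.38^7·0.62^1 = 0.005675
  k=8: C(8,8)·0.38^8·0.62^0 = 0.000435
Total = 0.144267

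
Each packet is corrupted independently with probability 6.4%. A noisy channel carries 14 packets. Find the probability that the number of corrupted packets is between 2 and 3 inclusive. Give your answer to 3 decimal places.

X ~ Binomial(14, 0.064); P(2 ≤ X ≤ 3) = Σ C(14,k) p^k (1−p)^(14−k) over k:
  k=2: C(14,2)·0.064^2·0.936^12 = 0.16854
  k=3: C(14,3)·0.064^3·0.936^11 = 0.04610
Total = 0.21464

0.215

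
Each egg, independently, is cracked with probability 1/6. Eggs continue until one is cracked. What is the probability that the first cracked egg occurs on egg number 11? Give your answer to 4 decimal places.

0.0269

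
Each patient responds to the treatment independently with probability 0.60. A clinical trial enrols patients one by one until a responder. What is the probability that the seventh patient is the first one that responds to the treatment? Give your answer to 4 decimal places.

Geometric (trials to first success), p = 0.60.
P(Y = 7) = (1−p)^6 · p = 0.004096 · 0.60 = 0.002458

0.0025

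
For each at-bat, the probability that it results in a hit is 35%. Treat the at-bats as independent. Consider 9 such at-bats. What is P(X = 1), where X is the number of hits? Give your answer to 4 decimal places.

0.1004

X ~ Binomial(n=9, p=0.35).
P(X=1) = C(9,1) · p^1 · (1−p)^8
= 9 · 0.35 · 0.031864 = 0.100373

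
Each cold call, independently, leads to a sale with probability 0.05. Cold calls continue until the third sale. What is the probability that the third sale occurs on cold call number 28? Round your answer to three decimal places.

0.012

Y = trial on which the third success occurs; negative binomial, r=3, p=0.05.
P(Y=28) = C(27,2) · p^3 · (1−p)^25
= 351 · 0.000125 · 0.27739 = 0.01217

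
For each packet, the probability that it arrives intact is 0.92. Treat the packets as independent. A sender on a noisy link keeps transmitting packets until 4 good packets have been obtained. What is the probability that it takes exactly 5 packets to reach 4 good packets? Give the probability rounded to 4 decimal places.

Y = trial on which the fourth success occurs; negative binomial, r=4, p=0.92.
P(Y=5) = C(4,3) · p^4 · (1−p)^1
= 4 · 0.71639 · 0.08 = 0.229246

0.2292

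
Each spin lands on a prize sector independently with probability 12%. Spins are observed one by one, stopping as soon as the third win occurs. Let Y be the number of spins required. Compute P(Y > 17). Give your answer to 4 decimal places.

0.6655

Needing more than 17 spins ⇔ fewer than 3 successes in the first 17. With X ~ Binomial(17, 0.12), P(Y > 17) = P(X ≤ 2).
  k=0: C(17,0)·0.12^0·0.88^17 = 0.113817
  k=1: C(17,1)·0.12^1·0.88^16 = 0.263847
  k=2: C(17,2)·0.12^2·0.88^15 = 0.287834
P(X ≤ 2) = 0.665498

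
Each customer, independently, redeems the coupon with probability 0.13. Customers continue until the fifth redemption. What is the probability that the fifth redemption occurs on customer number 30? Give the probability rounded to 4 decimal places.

Y = trial on which the fifth success occurs; negative binomial, r=5, p=0.13.
P(Y=30) = C(29,4) · p^5 · (1−p)^25
= 23751 · 3.7129e-05 · 0.03076 = 0.027126

0.0271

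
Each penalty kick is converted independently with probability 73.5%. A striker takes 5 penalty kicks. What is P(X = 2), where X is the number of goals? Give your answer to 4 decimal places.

X ~ Binomial(n=5, p=0.735).
P(X=2) = C(5,2) · p^2 · (1−p)^3
= 10 · 0.54022 · 0.01861 = 0.100534

0.1005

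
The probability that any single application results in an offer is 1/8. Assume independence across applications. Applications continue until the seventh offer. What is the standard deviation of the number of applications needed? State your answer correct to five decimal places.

Y = total applications until the seventh success; negative binomial with r=7, p=0.125.
SD(Y) = √[r(1−p)/p²] = √(392.0000000) = 19.7989899

19.79899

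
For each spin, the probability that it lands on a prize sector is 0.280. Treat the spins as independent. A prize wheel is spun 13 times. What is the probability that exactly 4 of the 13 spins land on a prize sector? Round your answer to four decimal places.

0.2285

X ~ Binomial(n=13, p=0.28).
P(X=4) = C(13,4) · p^4 · (1−p)^9
= 715 · 0.0061466 · 0.051999 = 0.228523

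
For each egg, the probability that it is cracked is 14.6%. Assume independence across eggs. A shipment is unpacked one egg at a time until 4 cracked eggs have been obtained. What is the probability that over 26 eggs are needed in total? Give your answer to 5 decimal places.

0.46138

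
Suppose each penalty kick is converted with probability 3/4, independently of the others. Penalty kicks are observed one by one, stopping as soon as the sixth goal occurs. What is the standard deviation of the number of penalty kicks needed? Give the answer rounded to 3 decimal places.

1.633

Y = total penalty kicks until the sixth success; negative binomial with r=6, p=0.75.
SD(Y) = √[r(1−p)/p²] = √(2.66667) = 1.63299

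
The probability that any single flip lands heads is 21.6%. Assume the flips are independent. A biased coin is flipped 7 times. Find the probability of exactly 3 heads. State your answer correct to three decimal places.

X ~ Binomial(n=7, p=0.216).
P(X=3) = C(7,3) · p^3 · (1−p)^4
= 35 · 0.010078 · 0.3778 = 0.13326

0.133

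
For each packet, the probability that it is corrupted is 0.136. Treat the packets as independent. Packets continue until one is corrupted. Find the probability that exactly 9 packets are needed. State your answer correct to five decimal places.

0.04223

Geometric (trials to first success), p = 0.136.
P(Y = 9) = (1−p)^8 · p = 0.31053 · 0.136 = 0.0422327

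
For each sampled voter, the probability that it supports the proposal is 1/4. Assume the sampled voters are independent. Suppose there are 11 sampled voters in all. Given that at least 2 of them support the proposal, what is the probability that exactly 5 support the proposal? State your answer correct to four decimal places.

0.1000

X ~ Binomial(11, 0.25). Want P(X=5 | X≥2) = P(X=5) / P(X≥2).
P(X=5) = C(11,5)·0.25^5·0.75^6 = 0.080299
P(X≥2) = 1 − 0.042235 − 0.154862 = 0.802903
Ratio = 0.080299 / 0.802903 = 0.100011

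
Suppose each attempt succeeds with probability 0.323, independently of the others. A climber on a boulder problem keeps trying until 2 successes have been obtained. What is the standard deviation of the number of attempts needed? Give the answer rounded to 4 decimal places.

3.6025

Y = total attempts until the second success; negative binomial with r=2, p=0.323.
SD(Y) = √[r(1−p)/p²] = √(12.978175) = 3.602523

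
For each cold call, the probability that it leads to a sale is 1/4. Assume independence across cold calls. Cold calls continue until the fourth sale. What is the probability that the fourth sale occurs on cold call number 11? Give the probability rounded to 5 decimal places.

Y = trial on which the fourth success occurs; negative binomial, r=4, p=0.25.
P(Y=11) = C(10,3) · p^4 · (1−p)^7
= 120 · 0.0039062 · 0.13348 = 0.0625706

0.06257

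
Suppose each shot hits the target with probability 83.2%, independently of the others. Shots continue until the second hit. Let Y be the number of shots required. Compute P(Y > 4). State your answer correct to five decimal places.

0.01658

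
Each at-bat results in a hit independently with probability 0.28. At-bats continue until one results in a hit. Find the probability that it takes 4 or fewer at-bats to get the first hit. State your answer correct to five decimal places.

Y = number of at-bats to the first success; geometric, p = 0.28.
P(Y ≤ 4) = 1 − (1−p)^4 = 1 − 0.2687386 = 0.7312614

0.73126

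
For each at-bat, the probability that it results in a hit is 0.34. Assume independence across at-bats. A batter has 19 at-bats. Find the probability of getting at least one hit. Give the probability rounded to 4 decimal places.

0.9996

P(at least one) = 1 − P(none) = 1 − (1 − 0.34)^19
= 1 − 0.000373 = 0.999627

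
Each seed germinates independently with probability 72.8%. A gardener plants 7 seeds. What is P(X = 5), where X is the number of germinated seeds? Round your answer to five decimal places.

0.31770

X ~ Binomial(n=7, p=0.728).
P(X=5) = C(7,5) · p^5 · (1−p)^2
= 21 · 0.20448 · 0.073984 = 0.3176976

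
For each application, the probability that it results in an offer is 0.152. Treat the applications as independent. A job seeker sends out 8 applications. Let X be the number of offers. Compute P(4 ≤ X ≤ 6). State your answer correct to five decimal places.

X ~ Binomial(8, 0.152); P(4 ≤ X ≤ 6) = Σ C(8,k) p^k (1−p)^(8−k) over k:
  k=4: C(8,4)·0.152^4·0.848^4 = 0.0193222
  k=5: C(8,5)·0.152^5·0.848^3 = 0.0027707
  k=6: C(8,6)·0.152^6·0.848^2 = 0.0002483
Total = 0.0223412

0.02234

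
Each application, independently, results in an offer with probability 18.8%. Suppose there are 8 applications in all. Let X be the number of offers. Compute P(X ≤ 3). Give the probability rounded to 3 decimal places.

X ~ Binomial(8, 0.188); P(X ≤ 3) = Σ C(8,k) p^k (1−p)^(8−k) over k:
  k=0: C(8,0)·0.188^0·0.812^8 = 0.18899
  k=1: C(8,1)·0.188^1·0.812^7 = 0.35006
  k=2: C(8,2)·0.188^2·0.812^6 = 0.28367
  k=3: C(8,3)·0.188^3·0.812^5 = 0.13135
Total = 0.95407

0.954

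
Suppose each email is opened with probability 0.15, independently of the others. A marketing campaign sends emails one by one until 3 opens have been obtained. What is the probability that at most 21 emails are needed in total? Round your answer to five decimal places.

Finishing within 21 emails ⇔ at least 3 successes in the first 21. With X ~ Binomial(21, 0.15), P(Y ≤ 21) = 1 − P(X ≤ 2).
  k=0: C(21,0)·0.15^0·0.85^21 = 0.0329456
  k=1: C(21,1)·0.15^1·0.85^20 = 0.1220925
  k=2: C(21,2)·0.15^2·0.85^19 = 0.2154574
1 − 0.3704955 = 0.6295045

0.62950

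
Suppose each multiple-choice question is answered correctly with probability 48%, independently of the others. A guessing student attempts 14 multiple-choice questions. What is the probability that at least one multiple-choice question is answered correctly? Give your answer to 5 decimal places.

0.99989

P(at least one) = 1 − P(none) = 1 − (1 − 0.48)^14
= 1 − 0.0001057 = 0.9998943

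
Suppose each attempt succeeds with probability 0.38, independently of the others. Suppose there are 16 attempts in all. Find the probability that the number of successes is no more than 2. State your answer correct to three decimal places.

X ~ Binomial(16, 0.38); P(X ≤ 2) = Σ C(16,k) p^k (1−p)^(16−k) over k:
  k=0: C(16,0)·0.38^0·0.62^16 = 0.00048
  k=1: C(16,1)·0.38^1·0.62^15 = 0.00467
  k=2: C(16,2)·0.38^2·0.62^14 = 0.02149
Total = 0.02664

0.027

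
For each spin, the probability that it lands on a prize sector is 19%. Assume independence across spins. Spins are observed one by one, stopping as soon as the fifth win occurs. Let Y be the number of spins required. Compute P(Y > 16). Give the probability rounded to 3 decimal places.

0.827

Needing more than 16 spins ⇔ fewer than 5 successes in the first 16. With X ~ Binomial(16, 0.19), P(Y > 16) = P(X ≤ 4).
  k=0: C(16,0)·0.19^0·0.81^16 = 0.03434
  k=1: C(16,1)·0.19^1·0.81^15 = 0.12887
  k=2: C(16,2)·0.19^2·0.81^14 = 0.22671
  k=3: C(16,3)·0.19^3·0.81^13 = 0.24817
  k=4: C(16,4)·0.19^4·0.81^12 = 0.18919
P(X ≤ 4) = 0.82729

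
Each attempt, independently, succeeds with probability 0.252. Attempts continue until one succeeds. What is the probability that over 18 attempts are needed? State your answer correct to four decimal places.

0.0054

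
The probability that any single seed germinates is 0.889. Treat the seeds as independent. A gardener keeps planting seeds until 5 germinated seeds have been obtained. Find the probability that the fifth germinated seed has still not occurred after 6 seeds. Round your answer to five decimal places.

0.13655

Needing more than 6 seeds ⇔ fewer than 5 successes in the first 6. With X ~ Binomial(6, 0.889), P(Y > 6) = P(X ≤ 4).
  k=0: C(6,0)·0.889^0·0.111^6 = 0.0000019
  k=1: C(6,1)·0.889^1·0.111^5 = 0.0000899
  k=2: C(6,2)·0.889^2·0.111^4 = 0.0017996
  k=3: C(6,3)·0.889^3·0.111^3 = 0.0192178
  k=4: C(6,4)·0.889^4·0.111^2 = 0.1154368
P(X ≤ 4) = 0.1365460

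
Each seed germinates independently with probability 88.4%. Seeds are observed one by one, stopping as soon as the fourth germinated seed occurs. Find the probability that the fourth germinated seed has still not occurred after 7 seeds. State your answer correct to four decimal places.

0.0047

Needing more than 7 seeds ⇔ fewer than 4 successes in the first 7. With X ~ Binomial(7, 0.884), P(Y > 7) = P(X ≤ 3).
  k=0: C(7,0)·0.884^0·0.116^7 = 0.000000
  k=1: C(7,1)·0.884^1·0.116^6 = 0.000015
  k=2: C(7,2)·0.884^2·0.116^5 = 0.000345
  k=3: C(7,3)·0.884^3·0.116^4 = 0.004378
P(X ≤ 3) = 0.004738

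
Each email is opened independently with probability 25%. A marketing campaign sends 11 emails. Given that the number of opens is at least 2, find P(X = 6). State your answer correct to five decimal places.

0.03334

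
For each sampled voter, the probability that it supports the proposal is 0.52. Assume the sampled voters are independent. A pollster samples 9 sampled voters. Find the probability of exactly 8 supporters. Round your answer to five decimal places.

0.02309

X ~ Binomial(n=9, p=0.52).
P(X=8) = C(9,8) · p^8 · (1−p)^1
= 9 · 0.005346 · 0.48 = 0.0230946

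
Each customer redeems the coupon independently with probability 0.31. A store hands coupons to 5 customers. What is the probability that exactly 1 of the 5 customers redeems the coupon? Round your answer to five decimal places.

0.35134

X ~ Binomial(n=5, p=0.31).
P(X=1) = C(5,1) · p^1 · (1−p)^4
= 5 · 0.31 · 0.22667 = 0.3513404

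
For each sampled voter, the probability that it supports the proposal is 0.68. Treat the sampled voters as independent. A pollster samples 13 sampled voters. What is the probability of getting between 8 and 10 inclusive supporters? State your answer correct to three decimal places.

0.629

X ~ Binomial(13, 0.68); P(8 ≤ X ≤ 10) = Σ C(13,k) p^k (1−p)^(13−k) over k:
  k=8: C(13,8)·0.68^8·0.32^5 = 0.19742
  k=9: C(13,9)·0.68^9·0.32^4 = 0.23307
  k=10: C(13,10)·0.68^10·0.32^3 = 0.19811
Total = 0.62860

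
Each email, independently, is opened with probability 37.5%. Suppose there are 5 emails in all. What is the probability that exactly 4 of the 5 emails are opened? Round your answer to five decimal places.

X ~ Binomial(n=5, p=0.375).
P(X=4) = C(5,4) · p^4 · (1−p)^1
= 5 · 0.019775 · 0.625 = 0.0617981

0.06180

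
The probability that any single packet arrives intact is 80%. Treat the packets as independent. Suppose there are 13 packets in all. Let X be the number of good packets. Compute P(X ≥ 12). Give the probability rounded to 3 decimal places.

X ~ Binomial(13, 0.80); P(X ≥ 12) = Σ C(13,k) p^k (1−p)^(13−k) over k:
  k=12: C(13,12)·0.80^12·0.20^1 = 0.17867
  k=13: C(13,13)·0.80^13·0.20^0 = 0.05498
Total = 0.23365

0.234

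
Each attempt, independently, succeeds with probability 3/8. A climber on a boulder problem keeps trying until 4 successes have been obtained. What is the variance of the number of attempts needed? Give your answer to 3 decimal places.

17.778

Y = total attempts until the fourth success; negative binomial with r=4, p=0.375.
Var(Y) = r(1−p)/p² = 4·0.625 / 0.375² = 17.77778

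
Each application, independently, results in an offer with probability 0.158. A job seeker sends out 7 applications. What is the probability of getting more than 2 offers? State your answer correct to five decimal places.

0.08397

X ~ Binomial(7, 0.158); P(X ≥ 3) = Σ C(7,k) p^k (1−p)^(7−k) over k:
  k=3: C(7,3)·0.158^3·0.842^4 = 0.0693885
  k=4: C(7,4)·0.158^4·0.842^3 = 0.0130207
  k=5: C(7,5)·0.158^5·0.842^2 = 0.0014660
  k=6: C(7,6)·0.158^6·0.842^1 = 0.0000917
  k=7: C(7,7)·0.158^7·0.842^0 = 0.0000025
Total = 0.0839693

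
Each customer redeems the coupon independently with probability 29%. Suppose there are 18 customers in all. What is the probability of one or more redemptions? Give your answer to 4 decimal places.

P(at least one) = 1 − P(none) = 1 − (1 − 0.29)^18
= 1 − 0.002102 = 0.997898

0.9979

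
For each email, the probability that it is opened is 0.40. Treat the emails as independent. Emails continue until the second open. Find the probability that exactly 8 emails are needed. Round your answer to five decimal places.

0.05225

Y = trial on which the second success occurs; negative binomial, r=2, p=0.40.
P(Y=8) = C(7,1) · p^2 · (1−p)^6
= 7 · 0.16 · 0.046656 = 0.0522547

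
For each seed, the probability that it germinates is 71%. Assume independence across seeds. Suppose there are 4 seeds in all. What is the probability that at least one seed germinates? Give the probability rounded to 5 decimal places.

P(at least one) = 1 − P(none) = 1 − (1 − 0.71)^4
= 1 − 0.0070728 = 0.9929272

0.99293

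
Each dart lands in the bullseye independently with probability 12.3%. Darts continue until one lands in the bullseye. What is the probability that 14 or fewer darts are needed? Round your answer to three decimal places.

Y = number of darts to the first success; geometric, p = 0.123.
P(Y ≤ 14) = 1 − (1−p)^14 = 1 − 0.15922 = 0.84078

0.841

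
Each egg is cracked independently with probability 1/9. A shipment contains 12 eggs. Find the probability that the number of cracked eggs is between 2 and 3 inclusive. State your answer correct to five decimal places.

0.35547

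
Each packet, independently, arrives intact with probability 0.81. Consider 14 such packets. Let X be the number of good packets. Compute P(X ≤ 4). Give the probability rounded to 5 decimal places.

0.00003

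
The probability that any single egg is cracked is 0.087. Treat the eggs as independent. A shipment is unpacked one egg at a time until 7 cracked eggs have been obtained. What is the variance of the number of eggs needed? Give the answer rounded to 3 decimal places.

Y = total eggs until the seventh success; negative binomial with r=7, p=0.087.
Var(Y) = r(1−p)/p² = 7·0.913 / 0.087² = 844.36517

844.365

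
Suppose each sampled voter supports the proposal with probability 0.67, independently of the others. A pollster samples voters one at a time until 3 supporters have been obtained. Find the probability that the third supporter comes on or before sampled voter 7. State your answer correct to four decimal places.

Finishing within 7 sampled voters ⇔ at least 3 successes in the first 7. With X ~ Binomial(7, 0.67), P(Y ≤ 7) = 1 − P(X ≤ 2).
  k=0: C(7,0)·0.67^0·0.33^7 = 0.000426
  k=1: C(7,1)·0.67^1·0.33^6 = 0.006057
  k=2: C(7,2)·0.67^2·0.33^5 = 0.036893
1 − 0.043376 = 0.956624

0.9566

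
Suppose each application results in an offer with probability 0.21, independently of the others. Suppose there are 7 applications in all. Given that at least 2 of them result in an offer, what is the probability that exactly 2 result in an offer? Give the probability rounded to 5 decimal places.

0.63238

X ~ Binomial(7, 0.21). Want P(X=2 | X≥2) = P(X=2) / P(X≥2).
P(X=2) = C(7,2)·0.21^2·0.79^5 = 0.2849662
P(X≥2) = 1 − 0.1920391 − 0.3573386 = 0.4506224
Ratio = 0.2849662 / 0.4506224 = 0.6323836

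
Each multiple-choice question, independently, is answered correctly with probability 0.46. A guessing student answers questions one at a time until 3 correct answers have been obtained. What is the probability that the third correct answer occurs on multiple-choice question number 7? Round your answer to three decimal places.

Y = trial on which the third success occurs; negative binomial, r=3, p=0.46.
P(Y=7) = C(6,2) · p^3 · (1−p)^4
= 15 · 0.097336 · 0.085031 = 0.12415

0.124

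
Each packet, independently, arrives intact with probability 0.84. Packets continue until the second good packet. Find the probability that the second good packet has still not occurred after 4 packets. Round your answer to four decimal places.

0.0144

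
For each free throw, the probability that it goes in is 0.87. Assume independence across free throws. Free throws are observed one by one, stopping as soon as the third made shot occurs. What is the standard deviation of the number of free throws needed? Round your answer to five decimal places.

Y = total free throws until the third success; negative binomial with r=3, p=0.87.
SD(Y) = √[r(1−p)/p²] = √(0.5152596) = 0.7178159

0.71782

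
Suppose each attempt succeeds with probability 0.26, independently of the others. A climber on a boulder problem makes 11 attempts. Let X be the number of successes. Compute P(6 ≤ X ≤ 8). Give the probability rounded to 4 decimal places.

X ~ Binomial(11, 0.26); P(6 ≤ X ≤ 8) = Σ C(11,k) p^k (1−p)^(11−k) over k:
  k=6: C(11,6)·0.26^6·0.74^5 = 0.031669
  k=7: C(11,7)·0.26^7·0.74^4 = 0.007948
  k=8: C(11,8)·0.26^8·0.74^3 = 0.001396
Total = 0.041014

0.0410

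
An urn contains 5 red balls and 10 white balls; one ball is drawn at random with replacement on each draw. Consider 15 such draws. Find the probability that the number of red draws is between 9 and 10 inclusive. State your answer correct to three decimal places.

0.029

X ~ Binomial(15, 0.333333); P(9 ≤ X ≤ 10) = Σ C(15,k) p^k (1−p)^(15−k) over k:
  k=9: C(15,9)·0.333333^9·0.666667^6 = 0.02232
  k=10: C(15,10)·0.333333^10·0.666667^5 = 0.00670
Total = 0.02902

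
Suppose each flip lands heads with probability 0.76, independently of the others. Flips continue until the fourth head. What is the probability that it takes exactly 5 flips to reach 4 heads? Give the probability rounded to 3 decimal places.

0.320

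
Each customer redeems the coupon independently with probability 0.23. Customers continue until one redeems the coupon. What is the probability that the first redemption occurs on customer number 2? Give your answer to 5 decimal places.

Geometric (trials to first success), p = 0.23.
P(Y = 2) = (1−p)^1 · p = 0.77 · 0.23 = 0.1771000

0.17710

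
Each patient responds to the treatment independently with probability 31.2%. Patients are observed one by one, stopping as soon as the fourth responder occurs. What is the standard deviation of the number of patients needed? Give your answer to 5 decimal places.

5.31704

Y = total patients until the fourth success; negative binomial with r=4, p=0.312.
SD(Y) = √[r(1−p)/p²] = √(28.2708744) = 5.3170362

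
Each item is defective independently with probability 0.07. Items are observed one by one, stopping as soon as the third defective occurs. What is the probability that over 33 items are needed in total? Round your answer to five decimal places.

Needing more than 33 items ⇔ fewer than 3 successes in the first 33. With X ~ Binomial(33, 0.07), P(Y > 33) = P(X ≤ 2).
  k=0: C(33,0)·0.07^0·0.93^33 = 0.0911879
  k=1: C(33,1)·0.07^1·0.93^32 = 0.2264990
  k=2: C(33,2)·0.07^2·0.93^31 = 0.2727730
P(X ≤ 2) = 0.5904600

0.59046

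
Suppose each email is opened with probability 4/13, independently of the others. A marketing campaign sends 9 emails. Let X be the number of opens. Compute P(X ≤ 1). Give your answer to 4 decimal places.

0.1827

X ~ Binomial(9, 0.307692); P(X ≤ 1) = Σ C(9,k) p^k (1−p)^(9−k) over k:
  k=0: C(9,0)·0.307692^0·0.692308^9 = 0.036534
  k=1: C(9,1)·0.307692^1·0.692308^8 = 0.146134
Total = 0.182668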